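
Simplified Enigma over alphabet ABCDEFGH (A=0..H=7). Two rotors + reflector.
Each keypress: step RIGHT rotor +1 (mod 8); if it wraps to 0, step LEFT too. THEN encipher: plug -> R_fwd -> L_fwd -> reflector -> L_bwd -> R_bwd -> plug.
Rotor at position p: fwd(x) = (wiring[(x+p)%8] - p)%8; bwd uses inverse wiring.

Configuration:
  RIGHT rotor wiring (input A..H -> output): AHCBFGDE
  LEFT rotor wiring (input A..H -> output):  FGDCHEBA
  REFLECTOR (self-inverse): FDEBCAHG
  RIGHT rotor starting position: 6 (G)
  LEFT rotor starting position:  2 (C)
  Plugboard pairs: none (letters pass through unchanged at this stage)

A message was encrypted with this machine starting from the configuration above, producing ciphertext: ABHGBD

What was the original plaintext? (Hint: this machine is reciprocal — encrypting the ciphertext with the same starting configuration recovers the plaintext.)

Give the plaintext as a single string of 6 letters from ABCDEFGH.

Answer: HHDFAF

Derivation:
Char 1 ('A'): step: R->7, L=2; A->plug->A->R->F->L->G->refl->H->L'->E->R'->H->plug->H
Char 2 ('B'): step: R->0, L->3 (L advanced); B->plug->B->R->H->L->A->refl->F->L'->E->R'->H->plug->H
Char 3 ('H'): step: R->1, L=3; H->plug->H->R->H->L->A->refl->F->L'->E->R'->D->plug->D
Char 4 ('G'): step: R->2, L=3; G->plug->G->R->G->L->D->refl->B->L'->C->R'->F->plug->F
Char 5 ('B'): step: R->3, L=3; B->plug->B->R->C->L->B->refl->D->L'->G->R'->A->plug->A
Char 6 ('D'): step: R->4, L=3; D->plug->D->R->A->L->H->refl->G->L'->D->R'->F->plug->F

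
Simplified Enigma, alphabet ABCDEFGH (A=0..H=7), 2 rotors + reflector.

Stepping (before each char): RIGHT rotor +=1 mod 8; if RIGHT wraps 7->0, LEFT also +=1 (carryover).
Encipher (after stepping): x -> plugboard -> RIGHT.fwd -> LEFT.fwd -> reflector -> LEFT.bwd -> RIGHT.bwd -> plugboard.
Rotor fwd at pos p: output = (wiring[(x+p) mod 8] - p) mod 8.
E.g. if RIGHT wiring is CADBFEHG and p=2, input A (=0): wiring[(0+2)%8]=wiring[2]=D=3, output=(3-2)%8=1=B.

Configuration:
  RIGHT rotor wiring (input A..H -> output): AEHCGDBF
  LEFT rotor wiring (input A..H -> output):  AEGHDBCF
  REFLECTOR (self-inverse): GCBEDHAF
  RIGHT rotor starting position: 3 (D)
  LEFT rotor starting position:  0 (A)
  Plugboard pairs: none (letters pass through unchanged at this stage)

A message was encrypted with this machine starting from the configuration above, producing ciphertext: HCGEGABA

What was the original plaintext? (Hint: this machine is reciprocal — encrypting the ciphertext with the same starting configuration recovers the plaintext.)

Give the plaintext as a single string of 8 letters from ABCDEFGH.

Char 1 ('H'): step: R->4, L=0; H->plug->H->R->G->L->C->refl->B->L'->F->R'->C->plug->C
Char 2 ('C'): step: R->5, L=0; C->plug->C->R->A->L->A->refl->G->L'->C->R'->F->plug->F
Char 3 ('G'): step: R->6, L=0; G->plug->G->R->A->L->A->refl->G->L'->C->R'->C->plug->C
Char 4 ('E'): step: R->7, L=0; E->plug->E->R->D->L->H->refl->F->L'->H->R'->F->plug->F
Char 5 ('G'): step: R->0, L->1 (L advanced); G->plug->G->R->B->L->F->refl->H->L'->H->R'->C->plug->C
Char 6 ('A'): step: R->1, L=1; A->plug->A->R->D->L->C->refl->B->L'->F->R'->D->plug->D
Char 7 ('B'): step: R->2, L=1; B->plug->B->R->A->L->D->refl->E->L'->G->R'->G->plug->G
Char 8 ('A'): step: R->3, L=1; A->plug->A->R->H->L->H->refl->F->L'->B->R'->G->plug->G

Answer: CFCFCDGG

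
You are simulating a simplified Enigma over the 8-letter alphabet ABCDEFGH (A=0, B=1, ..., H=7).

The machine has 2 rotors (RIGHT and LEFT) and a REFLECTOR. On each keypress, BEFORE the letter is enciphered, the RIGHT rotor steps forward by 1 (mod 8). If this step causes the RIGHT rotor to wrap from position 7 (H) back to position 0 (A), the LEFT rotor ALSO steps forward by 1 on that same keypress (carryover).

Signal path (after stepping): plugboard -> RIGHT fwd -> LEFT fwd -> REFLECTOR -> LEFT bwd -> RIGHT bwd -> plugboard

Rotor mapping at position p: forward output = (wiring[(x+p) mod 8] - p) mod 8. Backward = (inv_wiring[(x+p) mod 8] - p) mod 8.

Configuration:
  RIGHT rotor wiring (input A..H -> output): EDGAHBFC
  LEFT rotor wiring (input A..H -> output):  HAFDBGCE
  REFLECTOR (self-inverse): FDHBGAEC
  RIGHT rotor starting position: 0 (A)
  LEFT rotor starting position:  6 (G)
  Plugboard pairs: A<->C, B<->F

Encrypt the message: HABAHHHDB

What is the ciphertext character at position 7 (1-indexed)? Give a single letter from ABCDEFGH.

Char 1 ('H'): step: R->1, L=6; H->plug->H->R->D->L->C->refl->H->L'->E->R'->F->plug->B
Char 2 ('A'): step: R->2, L=6; A->plug->C->R->F->L->F->refl->A->L'->H->R'->D->plug->D
Char 3 ('B'): step: R->3, L=6; B->plug->F->R->B->L->G->refl->E->L'->A->R'->G->plug->G
Char 4 ('A'): step: R->4, L=6; A->plug->C->R->B->L->G->refl->E->L'->A->R'->E->plug->E
Char 5 ('H'): step: R->5, L=6; H->plug->H->R->C->L->B->refl->D->L'->G->R'->E->plug->E
Char 6 ('H'): step: R->6, L=6; H->plug->H->R->D->L->C->refl->H->L'->E->R'->B->plug->F
Char 7 ('H'): step: R->7, L=6; H->plug->H->R->G->L->D->refl->B->L'->C->R'->G->plug->G

G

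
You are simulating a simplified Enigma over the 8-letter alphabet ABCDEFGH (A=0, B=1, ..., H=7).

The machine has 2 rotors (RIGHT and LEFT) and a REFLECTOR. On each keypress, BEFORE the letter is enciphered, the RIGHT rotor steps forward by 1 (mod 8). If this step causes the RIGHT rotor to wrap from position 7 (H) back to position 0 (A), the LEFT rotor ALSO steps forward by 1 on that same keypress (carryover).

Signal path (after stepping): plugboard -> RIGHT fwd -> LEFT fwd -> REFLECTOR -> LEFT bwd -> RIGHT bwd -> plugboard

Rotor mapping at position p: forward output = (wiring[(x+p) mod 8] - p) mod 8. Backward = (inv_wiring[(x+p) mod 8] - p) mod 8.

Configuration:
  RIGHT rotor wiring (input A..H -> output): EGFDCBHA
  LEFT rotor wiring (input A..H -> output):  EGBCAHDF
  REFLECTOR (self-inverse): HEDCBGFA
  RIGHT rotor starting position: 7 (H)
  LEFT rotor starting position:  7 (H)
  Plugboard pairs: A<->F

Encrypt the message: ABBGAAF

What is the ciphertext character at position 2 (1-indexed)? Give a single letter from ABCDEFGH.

Char 1 ('A'): step: R->0, L->0 (L advanced); A->plug->F->R->B->L->G->refl->F->L'->H->R'->G->plug->G
Char 2 ('B'): step: R->1, L=0; B->plug->B->R->E->L->A->refl->H->L'->F->R'->A->plug->F

F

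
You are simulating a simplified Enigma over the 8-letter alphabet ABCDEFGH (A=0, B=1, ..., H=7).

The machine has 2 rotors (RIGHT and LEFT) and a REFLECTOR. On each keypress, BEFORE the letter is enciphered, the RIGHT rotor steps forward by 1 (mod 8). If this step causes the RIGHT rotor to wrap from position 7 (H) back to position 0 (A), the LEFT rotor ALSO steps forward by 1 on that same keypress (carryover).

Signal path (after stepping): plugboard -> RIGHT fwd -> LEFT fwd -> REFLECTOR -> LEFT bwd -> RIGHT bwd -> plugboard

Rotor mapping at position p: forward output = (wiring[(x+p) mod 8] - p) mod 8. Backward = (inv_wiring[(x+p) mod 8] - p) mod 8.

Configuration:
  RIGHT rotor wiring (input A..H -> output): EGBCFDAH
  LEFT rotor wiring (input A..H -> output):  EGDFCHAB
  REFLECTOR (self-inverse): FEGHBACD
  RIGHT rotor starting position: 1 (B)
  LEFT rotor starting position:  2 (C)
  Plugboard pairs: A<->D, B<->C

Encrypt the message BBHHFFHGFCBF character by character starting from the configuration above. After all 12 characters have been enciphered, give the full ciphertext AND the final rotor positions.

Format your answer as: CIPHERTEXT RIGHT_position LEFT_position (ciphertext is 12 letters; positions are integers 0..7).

Char 1 ('B'): step: R->2, L=2; B->plug->C->R->D->L->F->refl->A->L'->C->R'->G->plug->G
Char 2 ('B'): step: R->3, L=2; B->plug->C->R->A->L->B->refl->E->L'->H->R'->A->plug->D
Char 3 ('H'): step: R->4, L=2; H->plug->H->R->G->L->C->refl->G->L'->E->R'->C->plug->B
Char 4 ('H'): step: R->5, L=2; H->plug->H->R->A->L->B->refl->E->L'->H->R'->D->plug->A
Char 5 ('F'): step: R->6, L=2; F->plug->F->R->E->L->G->refl->C->L'->G->R'->C->plug->B
Char 6 ('F'): step: R->7, L=2; F->plug->F->R->G->L->C->refl->G->L'->E->R'->G->plug->G
Char 7 ('H'): step: R->0, L->3 (L advanced); H->plug->H->R->H->L->A->refl->F->L'->D->R'->F->plug->F
Char 8 ('G'): step: R->1, L=3; G->plug->G->R->G->L->D->refl->H->L'->B->R'->C->plug->B
Char 9 ('F'): step: R->2, L=3; F->plug->F->R->F->L->B->refl->E->L'->C->R'->G->plug->G
Char 10 ('C'): step: R->3, L=3; C->plug->B->R->C->L->E->refl->B->L'->F->R'->D->plug->A
Char 11 ('B'): step: R->4, L=3; B->plug->C->R->E->L->G->refl->C->L'->A->R'->E->plug->E
Char 12 ('F'): step: R->5, L=3; F->plug->F->R->E->L->G->refl->C->L'->A->R'->H->plug->H
Final: ciphertext=GDBABGFBGAEH, RIGHT=5, LEFT=3

Answer: GDBABGFBGAEH 5 3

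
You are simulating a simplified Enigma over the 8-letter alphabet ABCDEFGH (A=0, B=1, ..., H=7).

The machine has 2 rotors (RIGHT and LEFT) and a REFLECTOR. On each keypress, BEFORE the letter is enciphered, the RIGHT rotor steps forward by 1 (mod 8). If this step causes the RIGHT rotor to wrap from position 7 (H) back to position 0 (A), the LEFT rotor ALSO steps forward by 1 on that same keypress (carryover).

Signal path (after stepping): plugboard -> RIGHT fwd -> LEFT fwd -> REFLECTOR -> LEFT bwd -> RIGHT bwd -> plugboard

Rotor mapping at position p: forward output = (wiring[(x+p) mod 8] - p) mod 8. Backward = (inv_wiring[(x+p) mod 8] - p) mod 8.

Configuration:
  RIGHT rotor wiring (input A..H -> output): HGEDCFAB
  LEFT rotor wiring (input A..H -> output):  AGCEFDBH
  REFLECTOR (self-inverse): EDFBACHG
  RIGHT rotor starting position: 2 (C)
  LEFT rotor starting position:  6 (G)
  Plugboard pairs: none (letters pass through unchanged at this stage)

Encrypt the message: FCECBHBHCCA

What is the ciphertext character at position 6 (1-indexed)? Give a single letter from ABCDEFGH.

Char 1 ('F'): step: R->3, L=6; F->plug->F->R->E->L->E->refl->A->L'->D->R'->G->plug->G
Char 2 ('C'): step: R->4, L=6; C->plug->C->R->E->L->E->refl->A->L'->D->R'->E->plug->E
Char 3 ('E'): step: R->5, L=6; E->plug->E->R->B->L->B->refl->D->L'->A->R'->A->plug->A
Char 4 ('C'): step: R->6, L=6; C->plug->C->R->B->L->B->refl->D->L'->A->R'->D->plug->D
Char 5 ('B'): step: R->7, L=6; B->plug->B->R->A->L->D->refl->B->L'->B->R'->H->plug->H
Char 6 ('H'): step: R->0, L->7 (L advanced); H->plug->H->R->B->L->B->refl->D->L'->D->R'->D->plug->D

D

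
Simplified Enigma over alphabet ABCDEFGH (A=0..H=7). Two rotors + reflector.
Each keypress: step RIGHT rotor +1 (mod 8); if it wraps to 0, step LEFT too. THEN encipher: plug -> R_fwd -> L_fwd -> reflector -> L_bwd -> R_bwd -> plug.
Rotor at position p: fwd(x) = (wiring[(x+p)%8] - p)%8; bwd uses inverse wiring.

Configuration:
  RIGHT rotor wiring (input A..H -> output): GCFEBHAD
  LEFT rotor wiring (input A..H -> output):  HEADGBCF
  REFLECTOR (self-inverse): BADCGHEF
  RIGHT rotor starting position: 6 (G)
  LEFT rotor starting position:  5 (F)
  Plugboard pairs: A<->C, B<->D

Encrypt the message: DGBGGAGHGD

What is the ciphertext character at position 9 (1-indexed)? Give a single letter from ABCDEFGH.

Char 1 ('D'): step: R->7, L=5; D->plug->B->R->H->L->B->refl->A->L'->C->R'->F->plug->F
Char 2 ('G'): step: R->0, L->6 (L advanced); G->plug->G->R->A->L->E->refl->G->L'->D->R'->H->plug->H
Char 3 ('B'): step: R->1, L=6; B->plug->D->R->A->L->E->refl->G->L'->D->R'->C->plug->A
Char 4 ('G'): step: R->2, L=6; G->plug->G->R->E->L->C->refl->D->L'->H->R'->C->plug->A
Char 5 ('G'): step: R->3, L=6; G->plug->G->R->H->L->D->refl->C->L'->E->R'->C->plug->A
Char 6 ('A'): step: R->4, L=6; A->plug->C->R->E->L->C->refl->D->L'->H->R'->D->plug->B
Char 7 ('G'): step: R->5, L=6; G->plug->G->R->H->L->D->refl->C->L'->E->R'->H->plug->H
Char 8 ('H'): step: R->6, L=6; H->plug->H->R->B->L->H->refl->F->L'->F->R'->B->plug->D
Char 9 ('G'): step: R->7, L=6; G->plug->G->R->A->L->E->refl->G->L'->D->R'->C->plug->A

A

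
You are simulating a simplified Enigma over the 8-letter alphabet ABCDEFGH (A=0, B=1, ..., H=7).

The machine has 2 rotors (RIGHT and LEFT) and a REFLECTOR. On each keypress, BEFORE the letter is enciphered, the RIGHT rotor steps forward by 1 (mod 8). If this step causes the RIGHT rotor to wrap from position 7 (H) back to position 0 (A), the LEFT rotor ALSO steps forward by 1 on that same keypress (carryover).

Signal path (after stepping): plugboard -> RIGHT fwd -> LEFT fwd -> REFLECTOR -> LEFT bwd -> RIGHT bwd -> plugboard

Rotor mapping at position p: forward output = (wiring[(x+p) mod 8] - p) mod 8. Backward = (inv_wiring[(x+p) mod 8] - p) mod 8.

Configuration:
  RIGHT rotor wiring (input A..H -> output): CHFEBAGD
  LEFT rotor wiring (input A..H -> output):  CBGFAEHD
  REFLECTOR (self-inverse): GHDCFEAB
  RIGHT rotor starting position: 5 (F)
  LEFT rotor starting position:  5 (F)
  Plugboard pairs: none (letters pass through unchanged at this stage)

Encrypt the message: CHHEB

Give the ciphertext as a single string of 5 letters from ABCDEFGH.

Answer: GGGBF

Derivation:
Char 1 ('C'): step: R->6, L=5; C->plug->C->R->E->L->E->refl->F->L'->D->R'->G->plug->G
Char 2 ('H'): step: R->7, L=5; H->plug->H->R->H->L->D->refl->C->L'->B->R'->G->plug->G
Char 3 ('H'): step: R->0, L->6 (L advanced); H->plug->H->R->D->L->D->refl->C->L'->G->R'->G->plug->G
Char 4 ('E'): step: R->1, L=6; E->plug->E->R->H->L->G->refl->A->L'->E->R'->B->plug->B
Char 5 ('B'): step: R->2, L=6; B->plug->B->R->C->L->E->refl->F->L'->B->R'->F->plug->F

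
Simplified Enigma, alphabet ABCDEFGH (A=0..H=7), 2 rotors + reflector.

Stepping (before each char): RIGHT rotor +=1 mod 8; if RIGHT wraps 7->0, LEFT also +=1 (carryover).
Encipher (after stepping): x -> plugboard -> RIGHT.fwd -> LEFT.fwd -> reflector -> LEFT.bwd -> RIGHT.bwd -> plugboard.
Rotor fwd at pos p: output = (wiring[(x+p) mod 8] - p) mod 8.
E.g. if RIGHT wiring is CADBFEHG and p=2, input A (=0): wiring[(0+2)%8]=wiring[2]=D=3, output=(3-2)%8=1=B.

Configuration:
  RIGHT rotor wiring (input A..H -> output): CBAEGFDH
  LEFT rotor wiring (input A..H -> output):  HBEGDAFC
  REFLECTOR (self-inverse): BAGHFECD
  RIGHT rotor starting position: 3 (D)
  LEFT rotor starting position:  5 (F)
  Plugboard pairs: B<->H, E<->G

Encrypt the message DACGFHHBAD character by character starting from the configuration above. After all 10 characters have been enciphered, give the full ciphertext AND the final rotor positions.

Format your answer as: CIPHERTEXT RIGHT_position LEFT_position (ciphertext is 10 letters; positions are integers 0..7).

Answer: CDGAAGFCFC 5 6

Derivation:
Char 1 ('D'): step: R->4, L=5; D->plug->D->R->D->L->C->refl->G->L'->H->R'->C->plug->C
Char 2 ('A'): step: R->5, L=5; A->plug->A->R->A->L->D->refl->H->L'->F->R'->D->plug->D
Char 3 ('C'): step: R->6, L=5; C->plug->C->R->E->L->E->refl->F->L'->C->R'->E->plug->G
Char 4 ('G'): step: R->7, L=5; G->plug->E->R->F->L->H->refl->D->L'->A->R'->A->plug->A
Char 5 ('F'): step: R->0, L->6 (L advanced); F->plug->F->R->F->L->A->refl->B->L'->C->R'->A->plug->A
Char 6 ('H'): step: R->1, L=6; H->plug->B->R->H->L->C->refl->G->L'->E->R'->E->plug->G
Char 7 ('H'): step: R->2, L=6; H->plug->B->R->C->L->B->refl->A->L'->F->R'->F->plug->F
Char 8 ('B'): step: R->3, L=6; B->plug->H->R->F->L->A->refl->B->L'->C->R'->C->plug->C
Char 9 ('A'): step: R->4, L=6; A->plug->A->R->C->L->B->refl->A->L'->F->R'->F->plug->F
Char 10 ('D'): step: R->5, L=6; D->plug->D->R->F->L->A->refl->B->L'->C->R'->C->plug->C
Final: ciphertext=CDGAAGFCFC, RIGHT=5, LEFT=6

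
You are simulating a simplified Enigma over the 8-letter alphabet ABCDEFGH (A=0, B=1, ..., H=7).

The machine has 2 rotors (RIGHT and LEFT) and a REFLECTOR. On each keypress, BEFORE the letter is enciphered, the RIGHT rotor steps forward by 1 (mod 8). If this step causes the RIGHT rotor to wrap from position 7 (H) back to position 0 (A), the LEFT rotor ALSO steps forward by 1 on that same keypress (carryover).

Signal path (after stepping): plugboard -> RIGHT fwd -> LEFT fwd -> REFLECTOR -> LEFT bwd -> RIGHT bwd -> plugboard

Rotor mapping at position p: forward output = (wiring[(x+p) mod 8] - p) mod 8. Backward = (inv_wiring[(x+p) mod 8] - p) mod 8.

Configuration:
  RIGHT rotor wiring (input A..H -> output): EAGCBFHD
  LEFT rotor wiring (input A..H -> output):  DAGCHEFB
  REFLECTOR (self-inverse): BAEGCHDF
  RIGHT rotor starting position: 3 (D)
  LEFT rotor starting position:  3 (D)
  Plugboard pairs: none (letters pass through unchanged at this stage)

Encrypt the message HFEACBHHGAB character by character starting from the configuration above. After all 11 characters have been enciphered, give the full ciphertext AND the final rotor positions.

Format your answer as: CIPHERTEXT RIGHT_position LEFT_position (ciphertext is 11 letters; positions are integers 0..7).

Char 1 ('H'): step: R->4, L=3; H->plug->H->R->G->L->F->refl->H->L'->A->R'->E->plug->E
Char 2 ('F'): step: R->5, L=3; F->plug->F->R->B->L->E->refl->C->L'->D->R'->E->plug->E
Char 3 ('E'): step: R->6, L=3; E->plug->E->R->A->L->H->refl->F->L'->G->R'->C->plug->C
Char 4 ('A'): step: R->7, L=3; A->plug->A->R->E->L->G->refl->D->L'->H->R'->D->plug->D
Char 5 ('C'): step: R->0, L->4 (L advanced); C->plug->C->R->G->L->C->refl->E->L'->F->R'->F->plug->F
Char 6 ('B'): step: R->1, L=4; B->plug->B->R->F->L->E->refl->C->L'->G->R'->F->plug->F
Char 7 ('H'): step: R->2, L=4; H->plug->H->R->G->L->C->refl->E->L'->F->R'->E->plug->E
Char 8 ('H'): step: R->3, L=4; H->plug->H->R->D->L->F->refl->H->L'->E->R'->D->plug->D
Char 9 ('G'): step: R->4, L=4; G->plug->G->R->C->L->B->refl->A->L'->B->R'->B->plug->B
Char 10 ('A'): step: R->5, L=4; A->plug->A->R->A->L->D->refl->G->L'->H->R'->D->plug->D
Char 11 ('B'): step: R->6, L=4; B->plug->B->R->F->L->E->refl->C->L'->G->R'->C->plug->C
Final: ciphertext=EECDFFEDBDC, RIGHT=6, LEFT=4

Answer: EECDFFEDBDC 6 4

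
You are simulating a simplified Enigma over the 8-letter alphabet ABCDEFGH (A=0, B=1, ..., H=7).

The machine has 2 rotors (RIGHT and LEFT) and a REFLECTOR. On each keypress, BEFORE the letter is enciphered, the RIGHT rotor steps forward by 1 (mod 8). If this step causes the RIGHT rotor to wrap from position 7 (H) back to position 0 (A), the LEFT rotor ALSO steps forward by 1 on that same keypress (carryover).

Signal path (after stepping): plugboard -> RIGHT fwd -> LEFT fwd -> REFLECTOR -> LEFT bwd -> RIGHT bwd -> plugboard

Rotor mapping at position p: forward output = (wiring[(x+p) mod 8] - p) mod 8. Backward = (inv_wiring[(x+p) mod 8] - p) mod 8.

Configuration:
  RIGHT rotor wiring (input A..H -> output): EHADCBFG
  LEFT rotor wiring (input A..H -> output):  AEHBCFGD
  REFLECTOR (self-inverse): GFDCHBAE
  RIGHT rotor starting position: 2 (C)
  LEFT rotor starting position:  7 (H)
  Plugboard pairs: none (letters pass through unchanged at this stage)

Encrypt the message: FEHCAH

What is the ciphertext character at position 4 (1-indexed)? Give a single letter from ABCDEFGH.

Char 1 ('F'): step: R->3, L=7; F->plug->F->R->B->L->B->refl->F->L'->C->R'->D->plug->D
Char 2 ('E'): step: R->4, L=7; E->plug->E->R->A->L->E->refl->H->L'->H->R'->H->plug->H
Char 3 ('H'): step: R->5, L=7; H->plug->H->R->F->L->D->refl->C->L'->E->R'->A->plug->A
Char 4 ('C'): step: R->6, L=7; C->plug->C->R->G->L->G->refl->A->L'->D->R'->H->plug->H

H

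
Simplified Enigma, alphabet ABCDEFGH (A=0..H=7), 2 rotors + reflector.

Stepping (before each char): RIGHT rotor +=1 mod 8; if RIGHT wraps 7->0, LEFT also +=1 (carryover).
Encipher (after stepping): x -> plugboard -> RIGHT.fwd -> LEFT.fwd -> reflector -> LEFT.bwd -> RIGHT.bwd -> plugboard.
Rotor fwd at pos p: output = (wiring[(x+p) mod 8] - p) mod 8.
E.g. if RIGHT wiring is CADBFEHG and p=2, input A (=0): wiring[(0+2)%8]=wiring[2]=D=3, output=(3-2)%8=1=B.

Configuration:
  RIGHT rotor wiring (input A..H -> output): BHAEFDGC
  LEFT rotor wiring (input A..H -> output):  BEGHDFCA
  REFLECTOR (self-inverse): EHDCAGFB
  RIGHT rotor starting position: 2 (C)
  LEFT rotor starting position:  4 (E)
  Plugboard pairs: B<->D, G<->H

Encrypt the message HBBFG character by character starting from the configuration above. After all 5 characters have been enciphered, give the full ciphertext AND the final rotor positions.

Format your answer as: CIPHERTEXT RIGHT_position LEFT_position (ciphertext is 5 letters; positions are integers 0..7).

Char 1 ('H'): step: R->3, L=4; H->plug->G->R->E->L->F->refl->G->L'->C->R'->B->plug->D
Char 2 ('B'): step: R->4, L=4; B->plug->D->R->G->L->C->refl->D->L'->H->R'->B->plug->D
Char 3 ('B'): step: R->5, L=4; B->plug->D->R->E->L->F->refl->G->L'->C->R'->E->plug->E
Char 4 ('F'): step: R->6, L=4; F->plug->F->R->G->L->C->refl->D->L'->H->R'->G->plug->H
Char 5 ('G'): step: R->7, L=4; G->plug->H->R->H->L->D->refl->C->L'->G->R'->F->plug->F
Final: ciphertext=DDEHF, RIGHT=7, LEFT=4

Answer: DDEHF 7 4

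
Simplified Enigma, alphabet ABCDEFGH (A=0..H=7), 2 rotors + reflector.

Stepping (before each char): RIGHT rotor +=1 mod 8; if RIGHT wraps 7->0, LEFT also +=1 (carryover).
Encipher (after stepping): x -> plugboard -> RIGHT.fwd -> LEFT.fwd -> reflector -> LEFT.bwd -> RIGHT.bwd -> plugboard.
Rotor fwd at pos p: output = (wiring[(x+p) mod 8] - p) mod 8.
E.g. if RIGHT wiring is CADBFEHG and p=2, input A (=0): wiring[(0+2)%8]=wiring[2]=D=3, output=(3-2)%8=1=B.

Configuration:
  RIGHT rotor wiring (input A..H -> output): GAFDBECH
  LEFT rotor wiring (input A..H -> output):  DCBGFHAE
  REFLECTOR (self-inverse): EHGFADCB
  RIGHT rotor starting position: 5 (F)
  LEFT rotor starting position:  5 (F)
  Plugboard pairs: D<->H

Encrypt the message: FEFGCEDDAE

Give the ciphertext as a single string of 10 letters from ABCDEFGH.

Answer: ECGADDCCHF

Derivation:
Char 1 ('F'): step: R->6, L=5; F->plug->F->R->F->L->E->refl->A->L'->H->R'->E->plug->E
Char 2 ('E'): step: R->7, L=5; E->plug->E->R->E->L->F->refl->D->L'->B->R'->C->plug->C
Char 3 ('F'): step: R->0, L->6 (L advanced); F->plug->F->R->E->L->D->refl->F->L'->C->R'->G->plug->G
Char 4 ('G'): step: R->1, L=6; G->plug->G->R->G->L->H->refl->B->L'->H->R'->A->plug->A
Char 5 ('C'): step: R->2, L=6; C->plug->C->R->H->L->B->refl->H->L'->G->R'->H->plug->D
Char 6 ('E'): step: R->3, L=6; E->plug->E->R->E->L->D->refl->F->L'->C->R'->H->plug->D
Char 7 ('D'): step: R->4, L=6; D->plug->H->R->H->L->B->refl->H->L'->G->R'->C->plug->C
Char 8 ('D'): step: R->5, L=6; D->plug->H->R->E->L->D->refl->F->L'->C->R'->C->plug->C
Char 9 ('A'): step: R->6, L=6; A->plug->A->R->E->L->D->refl->F->L'->C->R'->D->plug->H
Char 10 ('E'): step: R->7, L=6; E->plug->E->R->E->L->D->refl->F->L'->C->R'->F->plug->F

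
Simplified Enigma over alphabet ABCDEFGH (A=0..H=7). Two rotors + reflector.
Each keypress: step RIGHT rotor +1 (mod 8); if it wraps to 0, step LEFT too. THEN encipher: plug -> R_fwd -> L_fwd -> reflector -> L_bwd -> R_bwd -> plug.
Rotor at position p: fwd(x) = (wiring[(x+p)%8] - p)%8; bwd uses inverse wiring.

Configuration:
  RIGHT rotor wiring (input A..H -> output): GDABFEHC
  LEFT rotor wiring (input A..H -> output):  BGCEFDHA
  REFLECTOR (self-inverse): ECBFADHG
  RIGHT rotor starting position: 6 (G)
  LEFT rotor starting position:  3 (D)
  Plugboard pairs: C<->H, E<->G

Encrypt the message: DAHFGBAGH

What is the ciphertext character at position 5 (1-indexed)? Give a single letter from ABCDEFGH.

Char 1 ('D'): step: R->7, L=3; D->plug->D->R->B->L->C->refl->B->L'->A->R'->H->plug->C
Char 2 ('A'): step: R->0, L->4 (L advanced); A->plug->A->R->G->L->G->refl->H->L'->B->R'->D->plug->D
Char 3 ('H'): step: R->1, L=4; H->plug->C->R->A->L->B->refl->C->L'->F->R'->H->plug->C
Char 4 ('F'): step: R->2, L=4; F->plug->F->R->A->L->B->refl->C->L'->F->R'->E->plug->G
Char 5 ('G'): step: R->3, L=4; G->plug->E->R->H->L->A->refl->E->L'->D->R'->F->plug->F

F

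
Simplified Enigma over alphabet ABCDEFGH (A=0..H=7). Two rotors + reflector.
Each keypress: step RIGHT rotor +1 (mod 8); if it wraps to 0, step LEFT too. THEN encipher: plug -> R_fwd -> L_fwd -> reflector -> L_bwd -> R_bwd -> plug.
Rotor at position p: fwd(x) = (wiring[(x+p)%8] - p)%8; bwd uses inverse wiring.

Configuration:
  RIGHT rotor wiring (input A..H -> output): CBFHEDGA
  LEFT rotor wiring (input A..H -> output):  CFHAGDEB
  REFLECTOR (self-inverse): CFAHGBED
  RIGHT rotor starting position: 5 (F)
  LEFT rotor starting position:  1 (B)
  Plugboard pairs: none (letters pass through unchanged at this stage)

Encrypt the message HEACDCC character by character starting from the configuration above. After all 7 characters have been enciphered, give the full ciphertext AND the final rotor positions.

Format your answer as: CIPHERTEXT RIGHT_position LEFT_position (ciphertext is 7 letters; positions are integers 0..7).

Answer: BABBCDG 4 2

Derivation:
Char 1 ('H'): step: R->6, L=1; H->plug->H->R->F->L->D->refl->H->L'->C->R'->B->plug->B
Char 2 ('E'): step: R->7, L=1; E->plug->E->R->A->L->E->refl->G->L'->B->R'->A->plug->A
Char 3 ('A'): step: R->0, L->2 (L advanced); A->plug->A->R->C->L->E->refl->G->L'->B->R'->B->plug->B
Char 4 ('C'): step: R->1, L=2; C->plug->C->R->G->L->A->refl->C->L'->E->R'->B->plug->B
Char 5 ('D'): step: R->2, L=2; D->plug->D->R->B->L->G->refl->E->L'->C->R'->C->plug->C
Char 6 ('C'): step: R->3, L=2; C->plug->C->R->A->L->F->refl->B->L'->D->R'->D->plug->D
Char 7 ('C'): step: R->4, L=2; C->plug->C->R->C->L->E->refl->G->L'->B->R'->G->plug->G
Final: ciphertext=BABBCDG, RIGHT=4, LEFT=2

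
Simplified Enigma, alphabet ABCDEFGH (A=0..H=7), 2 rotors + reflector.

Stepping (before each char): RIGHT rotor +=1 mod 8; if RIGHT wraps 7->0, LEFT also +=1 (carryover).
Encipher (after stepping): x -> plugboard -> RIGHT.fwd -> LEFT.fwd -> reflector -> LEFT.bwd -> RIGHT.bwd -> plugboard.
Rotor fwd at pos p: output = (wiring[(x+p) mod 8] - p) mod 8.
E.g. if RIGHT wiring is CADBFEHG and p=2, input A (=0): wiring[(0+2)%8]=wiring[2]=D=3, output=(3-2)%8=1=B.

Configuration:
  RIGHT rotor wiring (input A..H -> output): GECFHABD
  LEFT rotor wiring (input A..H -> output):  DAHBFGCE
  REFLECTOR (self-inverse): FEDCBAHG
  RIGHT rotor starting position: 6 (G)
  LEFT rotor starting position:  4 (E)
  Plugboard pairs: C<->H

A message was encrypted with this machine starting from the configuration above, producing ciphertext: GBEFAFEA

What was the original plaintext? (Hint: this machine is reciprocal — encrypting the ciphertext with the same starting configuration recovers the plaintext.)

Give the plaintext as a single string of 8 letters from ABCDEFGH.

Char 1 ('G'): step: R->7, L=4; G->plug->G->R->B->L->C->refl->D->L'->G->R'->E->plug->E
Char 2 ('B'): step: R->0, L->5 (L advanced); B->plug->B->R->E->L->D->refl->C->L'->F->R'->D->plug->D
Char 3 ('E'): step: R->1, L=5; E->plug->E->R->H->L->A->refl->F->L'->B->R'->B->plug->B
Char 4 ('F'): step: R->2, L=5; F->plug->F->R->B->L->F->refl->A->L'->H->R'->E->plug->E
Char 5 ('A'): step: R->3, L=5; A->plug->A->R->C->L->H->refl->G->L'->D->R'->F->plug->F
Char 6 ('F'): step: R->4, L=5; F->plug->F->R->A->L->B->refl->E->L'->G->R'->G->plug->G
Char 7 ('E'): step: R->5, L=5; E->plug->E->R->H->L->A->refl->F->L'->B->R'->D->plug->D
Char 8 ('A'): step: R->6, L=5; A->plug->A->R->D->L->G->refl->H->L'->C->R'->H->plug->C

Answer: EDBEFGDC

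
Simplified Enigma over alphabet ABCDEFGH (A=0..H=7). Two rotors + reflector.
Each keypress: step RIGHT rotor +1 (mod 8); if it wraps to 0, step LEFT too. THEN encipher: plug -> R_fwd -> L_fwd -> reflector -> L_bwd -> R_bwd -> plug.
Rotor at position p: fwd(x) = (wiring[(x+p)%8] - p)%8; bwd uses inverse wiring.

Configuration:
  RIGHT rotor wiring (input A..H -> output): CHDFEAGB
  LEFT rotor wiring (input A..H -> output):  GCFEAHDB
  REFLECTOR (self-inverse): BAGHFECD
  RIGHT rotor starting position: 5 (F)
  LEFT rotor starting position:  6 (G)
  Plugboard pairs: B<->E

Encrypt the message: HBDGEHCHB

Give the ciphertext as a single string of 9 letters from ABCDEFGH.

Char 1 ('H'): step: R->6, L=6; H->plug->H->R->C->L->A->refl->B->L'->H->R'->F->plug->F
Char 2 ('B'): step: R->7, L=6; B->plug->E->R->G->L->C->refl->G->L'->F->R'->F->plug->F
Char 3 ('D'): step: R->0, L->7 (L advanced); D->plug->D->R->F->L->B->refl->A->L'->G->R'->G->plug->G
Char 4 ('G'): step: R->1, L=7; G->plug->G->R->A->L->C->refl->G->L'->D->R'->D->plug->D
Char 5 ('E'): step: R->2, L=7; E->plug->B->R->D->L->G->refl->C->L'->A->R'->G->plug->G
Char 6 ('H'): step: R->3, L=7; H->plug->H->R->A->L->C->refl->G->L'->D->R'->D->plug->D
Char 7 ('C'): step: R->4, L=7; C->plug->C->R->C->L->D->refl->H->L'->B->R'->H->plug->H
Char 8 ('H'): step: R->5, L=7; H->plug->H->R->H->L->E->refl->F->L'->E->R'->C->plug->C
Char 9 ('B'): step: R->6, L=7; B->plug->E->R->F->L->B->refl->A->L'->G->R'->G->plug->G

Answer: FFGDGDHCG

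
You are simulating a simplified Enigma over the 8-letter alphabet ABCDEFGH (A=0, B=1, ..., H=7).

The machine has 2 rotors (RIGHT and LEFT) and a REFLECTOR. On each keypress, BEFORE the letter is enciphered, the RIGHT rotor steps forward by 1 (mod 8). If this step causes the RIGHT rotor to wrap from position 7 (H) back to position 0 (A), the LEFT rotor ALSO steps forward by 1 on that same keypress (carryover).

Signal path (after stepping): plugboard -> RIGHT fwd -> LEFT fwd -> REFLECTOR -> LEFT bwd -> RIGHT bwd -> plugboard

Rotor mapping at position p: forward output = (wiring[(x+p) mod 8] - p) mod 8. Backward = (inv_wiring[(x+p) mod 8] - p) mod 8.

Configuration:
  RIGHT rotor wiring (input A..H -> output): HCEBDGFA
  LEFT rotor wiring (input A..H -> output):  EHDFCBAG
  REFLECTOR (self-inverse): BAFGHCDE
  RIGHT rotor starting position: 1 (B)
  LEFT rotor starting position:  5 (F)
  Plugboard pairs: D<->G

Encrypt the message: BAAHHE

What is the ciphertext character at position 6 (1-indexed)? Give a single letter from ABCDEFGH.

Char 1 ('B'): step: R->2, L=5; B->plug->B->R->H->L->F->refl->C->L'->E->R'->D->plug->G
Char 2 ('A'): step: R->3, L=5; A->plug->A->R->G->L->A->refl->B->L'->C->R'->D->plug->G
Char 3 ('A'): step: R->4, L=5; A->plug->A->R->H->L->F->refl->C->L'->E->R'->D->plug->G
Char 4 ('H'): step: R->5, L=5; H->plug->H->R->G->L->A->refl->B->L'->C->R'->D->plug->G
Char 5 ('H'): step: R->6, L=5; H->plug->H->R->A->L->E->refl->H->L'->D->R'->F->plug->F
Char 6 ('E'): step: R->7, L=5; E->plug->E->R->C->L->B->refl->A->L'->G->R'->H->plug->H

H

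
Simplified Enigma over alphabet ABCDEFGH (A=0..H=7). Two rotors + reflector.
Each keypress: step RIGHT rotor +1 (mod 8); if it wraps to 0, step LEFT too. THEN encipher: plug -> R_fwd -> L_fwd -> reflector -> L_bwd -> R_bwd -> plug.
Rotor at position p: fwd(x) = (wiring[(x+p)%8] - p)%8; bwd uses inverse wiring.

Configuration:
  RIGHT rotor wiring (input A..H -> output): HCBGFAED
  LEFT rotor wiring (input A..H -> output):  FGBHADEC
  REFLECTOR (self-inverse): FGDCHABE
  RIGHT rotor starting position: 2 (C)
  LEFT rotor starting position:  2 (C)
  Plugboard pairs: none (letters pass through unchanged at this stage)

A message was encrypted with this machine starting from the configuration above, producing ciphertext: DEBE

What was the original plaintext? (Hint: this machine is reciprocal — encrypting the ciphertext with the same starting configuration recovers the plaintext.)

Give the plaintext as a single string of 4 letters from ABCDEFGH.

Char 1 ('D'): step: R->3, L=2; D->plug->D->R->B->L->F->refl->A->L'->F->R'->C->plug->C
Char 2 ('E'): step: R->4, L=2; E->plug->E->R->D->L->B->refl->G->L'->C->R'->H->plug->H
Char 3 ('B'): step: R->5, L=2; B->plug->B->R->H->L->E->refl->H->L'->A->R'->H->plug->H
Char 4 ('E'): step: R->6, L=2; E->plug->E->R->D->L->B->refl->G->L'->C->R'->H->plug->H

Answer: CHHH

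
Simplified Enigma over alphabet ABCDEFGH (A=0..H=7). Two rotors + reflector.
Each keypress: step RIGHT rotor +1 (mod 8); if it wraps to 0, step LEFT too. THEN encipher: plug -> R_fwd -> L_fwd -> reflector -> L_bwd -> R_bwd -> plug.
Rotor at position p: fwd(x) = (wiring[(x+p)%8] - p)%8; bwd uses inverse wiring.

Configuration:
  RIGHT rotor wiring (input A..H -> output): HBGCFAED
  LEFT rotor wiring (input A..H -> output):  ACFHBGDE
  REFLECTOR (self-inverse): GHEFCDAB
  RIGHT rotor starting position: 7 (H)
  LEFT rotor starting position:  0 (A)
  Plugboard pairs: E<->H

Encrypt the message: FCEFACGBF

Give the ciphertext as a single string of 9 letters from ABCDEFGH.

Char 1 ('F'): step: R->0, L->1 (L advanced); F->plug->F->R->A->L->B->refl->H->L'->H->R'->A->plug->A
Char 2 ('C'): step: R->1, L=1; C->plug->C->R->B->L->E->refl->C->L'->F->R'->B->plug->B
Char 3 ('E'): step: R->2, L=1; E->plug->H->R->H->L->H->refl->B->L'->A->R'->B->plug->B
Char 4 ('F'): step: R->3, L=1; F->plug->F->R->E->L->F->refl->D->L'->G->R'->G->plug->G
Char 5 ('A'): step: R->4, L=1; A->plug->A->R->B->L->E->refl->C->L'->F->R'->F->plug->F
Char 6 ('C'): step: R->5, L=1; C->plug->C->R->G->L->D->refl->F->L'->E->R'->E->plug->H
Char 7 ('G'): step: R->6, L=1; G->plug->G->R->H->L->H->refl->B->L'->A->R'->E->plug->H
Char 8 ('B'): step: R->7, L=1; B->plug->B->R->A->L->B->refl->H->L'->H->R'->D->plug->D
Char 9 ('F'): step: R->0, L->2 (L advanced); F->plug->F->R->A->L->D->refl->F->L'->B->R'->B->plug->B

Answer: ABBGFHHDB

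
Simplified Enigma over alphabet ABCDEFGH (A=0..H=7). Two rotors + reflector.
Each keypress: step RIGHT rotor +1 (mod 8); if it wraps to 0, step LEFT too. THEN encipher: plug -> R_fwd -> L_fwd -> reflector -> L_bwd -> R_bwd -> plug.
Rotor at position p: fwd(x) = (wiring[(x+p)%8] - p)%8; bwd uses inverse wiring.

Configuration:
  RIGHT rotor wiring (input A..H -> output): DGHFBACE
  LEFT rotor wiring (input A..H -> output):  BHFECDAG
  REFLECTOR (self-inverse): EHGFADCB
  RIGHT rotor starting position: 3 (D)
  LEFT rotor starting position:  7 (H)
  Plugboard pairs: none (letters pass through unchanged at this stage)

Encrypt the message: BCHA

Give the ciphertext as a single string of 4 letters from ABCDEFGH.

Answer: AGBB

Derivation:
Char 1 ('B'): step: R->4, L=7; B->plug->B->R->E->L->F->refl->D->L'->F->R'->A->plug->A
Char 2 ('C'): step: R->5, L=7; C->plug->C->R->H->L->B->refl->H->L'->A->R'->G->plug->G
Char 3 ('H'): step: R->6, L=7; H->plug->H->R->C->L->A->refl->E->L'->G->R'->B->plug->B
Char 4 ('A'): step: R->7, L=7; A->plug->A->R->F->L->D->refl->F->L'->E->R'->B->plug->B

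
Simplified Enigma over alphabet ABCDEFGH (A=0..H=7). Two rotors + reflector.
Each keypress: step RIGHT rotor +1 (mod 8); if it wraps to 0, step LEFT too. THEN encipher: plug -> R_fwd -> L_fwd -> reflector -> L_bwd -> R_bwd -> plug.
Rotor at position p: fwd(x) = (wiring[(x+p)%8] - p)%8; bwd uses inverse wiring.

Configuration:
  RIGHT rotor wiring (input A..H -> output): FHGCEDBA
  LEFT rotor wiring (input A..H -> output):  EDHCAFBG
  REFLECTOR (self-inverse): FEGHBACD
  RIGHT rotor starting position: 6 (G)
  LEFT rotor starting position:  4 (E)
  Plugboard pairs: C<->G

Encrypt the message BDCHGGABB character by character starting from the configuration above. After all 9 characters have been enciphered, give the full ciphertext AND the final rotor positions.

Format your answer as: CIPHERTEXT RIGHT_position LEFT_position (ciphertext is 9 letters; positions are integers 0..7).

Char 1 ('B'): step: R->7, L=4; B->plug->B->R->G->L->D->refl->H->L'->F->R'->F->plug->F
Char 2 ('D'): step: R->0, L->5 (L advanced); D->plug->D->R->C->L->B->refl->E->L'->B->R'->G->plug->C
Char 3 ('C'): step: R->1, L=5; C->plug->G->R->H->L->D->refl->H->L'->D->R'->D->plug->D
Char 4 ('H'): step: R->2, L=5; H->plug->H->R->F->L->C->refl->G->L'->E->R'->A->plug->A
Char 5 ('G'): step: R->3, L=5; G->plug->C->R->A->L->A->refl->F->L'->G->R'->D->plug->D
Char 6 ('G'): step: R->4, L=5; G->plug->C->R->F->L->C->refl->G->L'->E->R'->D->plug->D
Char 7 ('A'): step: R->5, L=5; A->plug->A->R->G->L->F->refl->A->L'->A->R'->D->plug->D
Char 8 ('B'): step: R->6, L=5; B->plug->B->R->C->L->B->refl->E->L'->B->R'->D->plug->D
Char 9 ('B'): step: R->7, L=5; B->plug->B->R->G->L->F->refl->A->L'->A->R'->C->plug->G
Final: ciphertext=FCDADDDDG, RIGHT=7, LEFT=5

Answer: FCDADDDDG 7 5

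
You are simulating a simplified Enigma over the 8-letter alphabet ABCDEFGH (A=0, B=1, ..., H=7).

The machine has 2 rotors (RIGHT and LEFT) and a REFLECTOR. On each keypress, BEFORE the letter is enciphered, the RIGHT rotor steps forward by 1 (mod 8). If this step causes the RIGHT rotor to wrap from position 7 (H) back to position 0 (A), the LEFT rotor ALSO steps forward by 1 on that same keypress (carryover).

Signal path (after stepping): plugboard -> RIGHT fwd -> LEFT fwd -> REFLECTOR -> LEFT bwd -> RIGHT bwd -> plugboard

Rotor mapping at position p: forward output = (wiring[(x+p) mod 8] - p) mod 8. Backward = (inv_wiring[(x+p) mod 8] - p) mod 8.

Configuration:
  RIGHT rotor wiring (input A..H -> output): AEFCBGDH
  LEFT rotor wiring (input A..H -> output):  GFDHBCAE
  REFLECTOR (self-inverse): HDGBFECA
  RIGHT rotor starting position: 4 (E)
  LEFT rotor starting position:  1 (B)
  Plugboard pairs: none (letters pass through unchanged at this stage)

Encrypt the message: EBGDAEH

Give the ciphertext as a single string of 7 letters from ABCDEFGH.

Char 1 ('E'): step: R->5, L=1; E->plug->E->R->H->L->F->refl->E->L'->A->R'->F->plug->F
Char 2 ('B'): step: R->6, L=1; B->plug->B->R->B->L->C->refl->G->L'->C->R'->C->plug->C
Char 3 ('G'): step: R->7, L=1; G->plug->G->R->H->L->F->refl->E->L'->A->R'->A->plug->A
Char 4 ('D'): step: R->0, L->2 (L advanced); D->plug->D->R->C->L->H->refl->A->L'->D->R'->G->plug->G
Char 5 ('A'): step: R->1, L=2; A->plug->A->R->D->L->A->refl->H->L'->C->R'->F->plug->F
Char 6 ('E'): step: R->2, L=2; E->plug->E->R->B->L->F->refl->E->L'->G->R'->G->plug->G
Char 7 ('H'): step: R->3, L=2; H->plug->H->R->C->L->H->refl->A->L'->D->R'->C->plug->C

Answer: FCAGFGC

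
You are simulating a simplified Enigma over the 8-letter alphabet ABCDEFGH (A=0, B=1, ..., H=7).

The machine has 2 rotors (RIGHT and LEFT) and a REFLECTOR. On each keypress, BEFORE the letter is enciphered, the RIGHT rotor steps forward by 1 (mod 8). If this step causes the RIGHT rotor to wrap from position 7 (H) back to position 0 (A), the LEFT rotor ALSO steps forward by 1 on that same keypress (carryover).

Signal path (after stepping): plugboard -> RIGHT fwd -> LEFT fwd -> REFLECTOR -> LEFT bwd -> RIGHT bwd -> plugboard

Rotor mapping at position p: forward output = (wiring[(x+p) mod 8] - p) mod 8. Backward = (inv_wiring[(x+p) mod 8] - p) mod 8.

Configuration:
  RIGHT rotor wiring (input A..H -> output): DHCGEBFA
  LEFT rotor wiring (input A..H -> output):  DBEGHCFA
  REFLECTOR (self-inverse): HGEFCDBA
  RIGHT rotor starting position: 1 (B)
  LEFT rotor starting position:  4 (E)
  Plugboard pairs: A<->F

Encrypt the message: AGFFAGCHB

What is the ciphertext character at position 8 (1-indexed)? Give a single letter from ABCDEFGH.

Char 1 ('A'): step: R->2, L=4; A->plug->F->R->G->L->A->refl->H->L'->E->R'->B->plug->B
Char 2 ('G'): step: R->3, L=4; G->plug->G->R->E->L->H->refl->A->L'->G->R'->C->plug->C
Char 3 ('F'): step: R->4, L=4; F->plug->A->R->A->L->D->refl->F->L'->F->R'->B->plug->B
Char 4 ('F'): step: R->5, L=4; F->plug->A->R->E->L->H->refl->A->L'->G->R'->D->plug->D
Char 5 ('A'): step: R->6, L=4; A->plug->F->R->A->L->D->refl->F->L'->F->R'->C->plug->C
Char 6 ('G'): step: R->7, L=4; G->plug->G->R->C->L->B->refl->G->L'->B->R'->A->plug->F
Char 7 ('C'): step: R->0, L->5 (L advanced); C->plug->C->R->C->L->D->refl->F->L'->A->R'->H->plug->H
Char 8 ('H'): step: R->1, L=5; H->plug->H->R->C->L->D->refl->F->L'->A->R'->E->plug->E

E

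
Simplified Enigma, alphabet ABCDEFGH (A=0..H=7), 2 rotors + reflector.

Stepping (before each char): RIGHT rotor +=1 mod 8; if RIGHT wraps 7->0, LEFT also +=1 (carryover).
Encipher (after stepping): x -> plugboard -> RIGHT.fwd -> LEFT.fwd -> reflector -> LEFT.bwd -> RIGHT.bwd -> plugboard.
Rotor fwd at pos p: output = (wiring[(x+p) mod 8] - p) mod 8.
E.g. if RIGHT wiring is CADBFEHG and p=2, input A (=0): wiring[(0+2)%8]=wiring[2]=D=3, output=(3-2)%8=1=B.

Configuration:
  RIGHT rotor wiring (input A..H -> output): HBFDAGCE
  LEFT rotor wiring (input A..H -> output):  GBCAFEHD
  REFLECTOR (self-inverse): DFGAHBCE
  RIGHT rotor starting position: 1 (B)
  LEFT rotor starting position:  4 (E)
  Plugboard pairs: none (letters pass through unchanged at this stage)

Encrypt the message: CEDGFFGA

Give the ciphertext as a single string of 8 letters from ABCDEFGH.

Char 1 ('C'): step: R->2, L=4; C->plug->C->R->G->L->G->refl->C->L'->E->R'->D->plug->D
Char 2 ('E'): step: R->3, L=4; E->plug->E->R->B->L->A->refl->D->L'->C->R'->H->plug->H
Char 3 ('D'): step: R->4, L=4; D->plug->D->R->A->L->B->refl->F->L'->F->R'->F->plug->F
Char 4 ('G'): step: R->5, L=4; G->plug->G->R->G->L->G->refl->C->L'->E->R'->E->plug->E
Char 5 ('F'): step: R->6, L=4; F->plug->F->R->F->L->F->refl->B->L'->A->R'->H->plug->H
Char 6 ('F'): step: R->7, L=4; F->plug->F->R->B->L->A->refl->D->L'->C->R'->C->plug->C
Char 7 ('G'): step: R->0, L->5 (L advanced); G->plug->G->R->C->L->G->refl->C->L'->B->R'->B->plug->B
Char 8 ('A'): step: R->1, L=5; A->plug->A->R->A->L->H->refl->E->L'->E->R'->B->plug->B

Answer: DHFEHCBB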